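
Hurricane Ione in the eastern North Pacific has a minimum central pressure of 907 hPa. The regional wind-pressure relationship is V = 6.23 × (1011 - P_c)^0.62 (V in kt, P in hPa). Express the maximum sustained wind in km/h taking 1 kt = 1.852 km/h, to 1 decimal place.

205.4 km/h

ΔP = 1011 − 907 = 104 hPa.
V ≈ 6.23 × 104^0.62 = 6.23 × 17.806 ≈ 110.930 kt.
110.930 × 1.852 ≈ 205.44 km/h → 205.4 km/h.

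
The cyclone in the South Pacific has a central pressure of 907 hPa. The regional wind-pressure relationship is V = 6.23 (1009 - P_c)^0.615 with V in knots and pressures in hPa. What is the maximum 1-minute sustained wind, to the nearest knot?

107 kt

ΔP = 1009 − 907 = 102 hPa.
102^0.615 ≈ 17.191.
V ≈ 6.23 × 17.191 ≈ 107.1 kt.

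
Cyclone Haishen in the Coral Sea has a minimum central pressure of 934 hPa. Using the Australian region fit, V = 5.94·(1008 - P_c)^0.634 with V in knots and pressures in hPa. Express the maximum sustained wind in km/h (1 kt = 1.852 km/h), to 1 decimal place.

168.5 km/h

ΔP = 1008 − 934 = 74 hPa.
V ≈ 5.94 × 74^0.634 = 5.94 × 15.314 ≈ 90.966 kt.
90.966 × 1.852 ≈ 168.47 km/h → 168.5 km/h.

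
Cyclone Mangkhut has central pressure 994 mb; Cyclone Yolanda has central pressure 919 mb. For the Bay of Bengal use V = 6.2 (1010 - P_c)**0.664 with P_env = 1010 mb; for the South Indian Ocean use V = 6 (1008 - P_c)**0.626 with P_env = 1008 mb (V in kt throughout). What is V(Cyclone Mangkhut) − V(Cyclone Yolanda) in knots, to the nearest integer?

-61 kt

Cyclone Mangkhut: ΔP = 16; V ≈ 6.2 × 16^0.664 ≈ 39.08 kt.
Cyclone Yolanda: ΔP = 89; V ≈ 6 × 89^0.626 ≈ 99.65 kt.
Difference ≈ 39.08 − 99.65 = -60.57 → -61 kt.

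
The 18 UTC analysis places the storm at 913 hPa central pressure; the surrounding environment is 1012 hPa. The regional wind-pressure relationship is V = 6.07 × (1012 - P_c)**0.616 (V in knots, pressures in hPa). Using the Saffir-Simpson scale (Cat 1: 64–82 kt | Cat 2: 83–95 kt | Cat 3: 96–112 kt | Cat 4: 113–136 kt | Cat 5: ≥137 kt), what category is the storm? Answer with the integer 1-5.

3

ΔP = 1012 − 913 = 99 hPa.
V ≈ 6.07 × 99^0.616 = 6.07 × 16.96 ≈ 103 kt.
103 kt falls in the Category 3 band.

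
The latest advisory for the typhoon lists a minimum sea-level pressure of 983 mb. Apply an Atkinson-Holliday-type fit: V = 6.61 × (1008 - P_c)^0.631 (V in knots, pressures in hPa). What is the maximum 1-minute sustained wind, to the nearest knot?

50 kt

ΔP = 1008 − 983 = 25 mb.
25^0.631 ≈ 7.623.
V ≈ 6.61 × 7.623 ≈ 50.4 kt.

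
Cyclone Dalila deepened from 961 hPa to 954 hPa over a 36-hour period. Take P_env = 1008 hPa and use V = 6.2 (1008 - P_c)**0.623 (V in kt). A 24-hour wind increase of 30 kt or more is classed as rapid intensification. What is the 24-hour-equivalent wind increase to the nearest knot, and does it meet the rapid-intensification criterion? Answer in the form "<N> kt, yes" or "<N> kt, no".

V₁: ΔP = 47, V ≈ 6.2 × 47^0.623 ≈ 68.25 kt.
V₂: ΔP = 54, V ≈ 6.2 × 54^0.623 ≈ 74.42 kt.
ΔV over 36 h = 6.17 kt → 24 h equivalent = 6.17 × 24/36 ≈ 4.11 kt.
4 kt < 30 kt ⇒ not rapid intensification.

4 kt, no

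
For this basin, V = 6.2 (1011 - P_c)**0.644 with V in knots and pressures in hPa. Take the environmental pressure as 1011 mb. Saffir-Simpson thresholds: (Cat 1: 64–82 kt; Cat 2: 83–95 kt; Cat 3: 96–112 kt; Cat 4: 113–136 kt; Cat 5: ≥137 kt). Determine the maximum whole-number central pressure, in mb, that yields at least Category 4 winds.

920 mb

Category 4 begins at V = 113 kt.
Required ΔP = (113/6.2)^(1/0.644) = 18.226^1.553 ≈ 90.70 mb.
P_c ≤ 1011 − 90.70 = 920.30, so the highest integer P_c is 920 mb.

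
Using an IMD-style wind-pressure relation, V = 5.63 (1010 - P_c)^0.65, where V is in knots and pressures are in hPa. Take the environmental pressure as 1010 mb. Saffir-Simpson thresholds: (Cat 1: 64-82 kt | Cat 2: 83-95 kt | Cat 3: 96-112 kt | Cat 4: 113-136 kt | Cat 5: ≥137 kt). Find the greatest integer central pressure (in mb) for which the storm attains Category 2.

Category 2 begins at V = 83 kt.
Required ΔP = (83/5.63)^(1/0.65) = 14.742^1.538 ≈ 62.78 mb.
P_c ≤ 1010 − 62.78 = 947.22, so the highest integer P_c is 947 mb.

947 mb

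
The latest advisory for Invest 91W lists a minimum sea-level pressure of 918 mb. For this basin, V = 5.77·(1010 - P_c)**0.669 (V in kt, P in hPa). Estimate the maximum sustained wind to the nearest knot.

119 kt

ΔP = 1010 − 918 = 92 mb.
92^0.669 ≈ 20.596.
V ≈ 5.77 × 20.596 ≈ 118.8 kt.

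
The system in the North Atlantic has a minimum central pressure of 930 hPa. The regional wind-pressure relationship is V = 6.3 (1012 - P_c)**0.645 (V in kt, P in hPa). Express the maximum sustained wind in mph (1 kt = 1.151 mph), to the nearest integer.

ΔP = 1012 − 930 = 82 hPa.
V ≈ 6.3 × 82^0.645 = 6.3 × 17.156 ≈ 108.081 kt.
108.081 × 1.151 ≈ 124.40 mph → 124 mph.

124 mph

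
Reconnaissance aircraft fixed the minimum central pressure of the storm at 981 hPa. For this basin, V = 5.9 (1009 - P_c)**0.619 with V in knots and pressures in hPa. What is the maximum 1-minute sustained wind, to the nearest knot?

ΔP = 1009 − 981 = 28 hPa.
28^0.619 ≈ 7.867.
V ≈ 5.9 × 7.867 ≈ 46.4 kt.

46 kt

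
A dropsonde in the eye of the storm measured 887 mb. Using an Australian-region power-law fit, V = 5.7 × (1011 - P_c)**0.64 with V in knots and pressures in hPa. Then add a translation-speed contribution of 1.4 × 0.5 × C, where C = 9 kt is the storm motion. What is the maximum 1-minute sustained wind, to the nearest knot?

ΔP = 1011 − 887 = 124 mb.
124^0.64 ≈ 21.867.
V ≈ 5.7 × 21.867 ≈ 124.6 kt.
Translation term: 1.4 × 0.5 × 9 = 6.3 kt.
Corrected V ≈ 130.9 kt → 131 kt.

131 kt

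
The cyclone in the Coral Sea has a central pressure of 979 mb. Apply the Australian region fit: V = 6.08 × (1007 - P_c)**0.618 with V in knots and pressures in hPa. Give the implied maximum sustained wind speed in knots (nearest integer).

48 kt

ΔP = 1007 − 979 = 28 mb.
28^0.618 ≈ 7.840.
V ≈ 6.08 × 7.840 ≈ 47.7 kt.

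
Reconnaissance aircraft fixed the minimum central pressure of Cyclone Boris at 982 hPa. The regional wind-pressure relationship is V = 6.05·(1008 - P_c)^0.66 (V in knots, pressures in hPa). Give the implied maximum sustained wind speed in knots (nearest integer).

52 kt

ΔP = 1008 − 982 = 26 hPa.
26^0.66 ≈ 8.588.
V ≈ 6.05 × 8.588 ≈ 52.0 kt.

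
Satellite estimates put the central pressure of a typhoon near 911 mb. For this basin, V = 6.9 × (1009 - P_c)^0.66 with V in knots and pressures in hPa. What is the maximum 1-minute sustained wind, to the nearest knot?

ΔP = 1009 − 911 = 98 mb.
98^0.66 ≈ 20.616.
V ≈ 6.9 × 20.616 ≈ 142.3 kt.

142 kt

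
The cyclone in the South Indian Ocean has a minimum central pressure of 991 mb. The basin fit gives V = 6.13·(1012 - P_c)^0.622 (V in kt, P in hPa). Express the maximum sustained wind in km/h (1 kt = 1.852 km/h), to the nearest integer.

ΔP = 1012 − 991 = 21 mb.
V ≈ 6.13 × 21^0.622 = 6.13 × 6.644 ≈ 40.727 kt.
40.727 × 1.852 ≈ 75.43 km/h → 75 km/h.

75 km/h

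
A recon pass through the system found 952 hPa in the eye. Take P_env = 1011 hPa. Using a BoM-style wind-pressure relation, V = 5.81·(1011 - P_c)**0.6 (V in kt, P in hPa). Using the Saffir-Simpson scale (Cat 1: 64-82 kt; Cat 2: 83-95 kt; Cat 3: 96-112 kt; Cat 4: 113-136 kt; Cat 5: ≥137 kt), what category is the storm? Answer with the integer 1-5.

ΔP = 1011 − 952 = 59 hPa.
V ≈ 5.81 × 59^0.6 = 5.81 × 11.55 ≈ 67 kt.
67 kt falls in the Category 1 band.

1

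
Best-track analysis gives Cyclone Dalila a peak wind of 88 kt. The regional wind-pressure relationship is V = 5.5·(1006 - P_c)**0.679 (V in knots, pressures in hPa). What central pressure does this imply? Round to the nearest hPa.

947 hPa

ΔP = (V / 5.5)^(1/0.679) = (88/5.5)^1.473.
88/5.5 = 16.000; 16.000^1.473 ≈ 59.34 hPa.
P_c = 1006 − 59.34 = 946.66 ≈ 947 hPa.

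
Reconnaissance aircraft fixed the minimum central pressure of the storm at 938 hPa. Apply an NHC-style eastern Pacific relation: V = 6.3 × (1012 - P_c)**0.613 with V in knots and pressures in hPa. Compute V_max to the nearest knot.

88 kt

ΔP = 1012 − 938 = 74 hPa.
74^0.613 ≈ 13.991.
V ≈ 6.3 × 13.991 ≈ 88.1 kt.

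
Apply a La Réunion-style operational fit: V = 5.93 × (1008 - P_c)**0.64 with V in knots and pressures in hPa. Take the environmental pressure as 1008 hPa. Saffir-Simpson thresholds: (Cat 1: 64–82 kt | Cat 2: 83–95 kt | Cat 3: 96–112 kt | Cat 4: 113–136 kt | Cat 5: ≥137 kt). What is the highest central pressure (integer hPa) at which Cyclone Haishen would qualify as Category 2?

Category 2 begins at V = 83 kt.
Required ΔP = (83/5.93)^(1/0.64) = 13.997^1.562 ≈ 61.75 hPa.
P_c ≤ 1008 − 61.75 = 946.25, so the highest integer P_c is 946 hPa.

946 hPa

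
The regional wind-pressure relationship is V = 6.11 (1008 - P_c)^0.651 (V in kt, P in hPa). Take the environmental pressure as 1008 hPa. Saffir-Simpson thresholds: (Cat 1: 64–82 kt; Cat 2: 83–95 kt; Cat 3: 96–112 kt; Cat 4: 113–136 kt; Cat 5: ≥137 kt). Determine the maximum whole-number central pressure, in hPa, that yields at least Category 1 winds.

Category 1 begins at V = 64 kt.
Required ΔP = (64/6.11)^(1/0.651) = 10.475^1.536 ≈ 36.90 hPa.
P_c ≤ 1008 − 36.90 = 971.10, so the highest integer P_c is 971 hPa.

971 hPa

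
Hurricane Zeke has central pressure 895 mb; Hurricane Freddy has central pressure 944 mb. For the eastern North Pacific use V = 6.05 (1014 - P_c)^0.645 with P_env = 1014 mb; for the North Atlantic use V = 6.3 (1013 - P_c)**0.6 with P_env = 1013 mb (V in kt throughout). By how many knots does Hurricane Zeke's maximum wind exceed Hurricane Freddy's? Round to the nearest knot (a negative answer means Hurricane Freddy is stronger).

52 kt

Hurricane Zeke: ΔP = 119; V ≈ 6.05 × 119^0.645 ≈ 131.97 kt.
Hurricane Freddy: ΔP = 69; V ≈ 6.3 × 69^0.6 ≈ 79.92 kt.
Difference ≈ 131.97 − 79.92 = 52.05 → 52 kt.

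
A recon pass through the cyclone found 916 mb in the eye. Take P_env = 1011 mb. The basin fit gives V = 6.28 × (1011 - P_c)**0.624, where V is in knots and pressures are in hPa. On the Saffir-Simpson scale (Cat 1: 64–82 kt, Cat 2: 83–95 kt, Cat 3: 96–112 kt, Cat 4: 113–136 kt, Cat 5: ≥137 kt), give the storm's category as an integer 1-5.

3

ΔP = 1011 − 916 = 95 mb.
V ≈ 6.28 × 95^0.624 = 6.28 × 17.14 ≈ 108 kt.
108 kt falls in the Category 3 band.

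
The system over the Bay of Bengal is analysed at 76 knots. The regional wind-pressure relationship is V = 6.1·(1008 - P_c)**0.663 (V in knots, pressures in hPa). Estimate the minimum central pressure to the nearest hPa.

963 hPa

ΔP = (V / 6.1)^(1/0.663) = (76/6.1)^1.508.
76/6.1 = 12.459; 12.459^1.508 ≈ 44.91 hPa.
P_c = 1008 − 44.91 = 963.09 ≈ 963 hPa.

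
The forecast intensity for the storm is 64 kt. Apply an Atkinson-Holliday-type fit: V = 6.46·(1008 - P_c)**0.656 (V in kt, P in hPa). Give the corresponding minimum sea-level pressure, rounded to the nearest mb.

975 mb

ΔP = (V / 6.46)^(1/0.656) = (64/6.46)^1.524.
64/6.46 = 9.907; 9.907^1.524 ≈ 32.98 mb.
P_c = 1008 − 32.98 = 975.02 ≈ 975 mb.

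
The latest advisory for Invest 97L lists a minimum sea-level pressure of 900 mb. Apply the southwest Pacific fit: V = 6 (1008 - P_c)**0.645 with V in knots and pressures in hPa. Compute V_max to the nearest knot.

123 kt

ΔP = 1008 − 900 = 108 mb.
108^0.645 ≈ 20.491.
V ≈ 6 × 20.491 ≈ 122.9 kt.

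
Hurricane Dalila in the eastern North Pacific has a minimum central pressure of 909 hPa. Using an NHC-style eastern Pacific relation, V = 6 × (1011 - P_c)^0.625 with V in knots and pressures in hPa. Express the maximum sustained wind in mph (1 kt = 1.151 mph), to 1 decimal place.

ΔP = 1011 − 909 = 102 hPa.
V ≈ 6 × 102^0.625 = 6 × 18.004 ≈ 108.026 kt.
108.026 × 1.151 ≈ 124.34 mph → 124.3 mph.

124.3 mph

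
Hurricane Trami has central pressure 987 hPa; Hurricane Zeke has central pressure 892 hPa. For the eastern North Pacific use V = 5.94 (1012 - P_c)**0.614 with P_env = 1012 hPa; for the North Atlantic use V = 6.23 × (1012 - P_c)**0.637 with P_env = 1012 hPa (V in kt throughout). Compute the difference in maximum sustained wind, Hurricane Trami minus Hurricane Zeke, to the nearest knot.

-89 kt

Hurricane Trami: ΔP = 25; V ≈ 5.94 × 25^0.614 ≈ 42.87 kt.
Hurricane Zeke: ΔP = 120; V ≈ 6.23 × 120^0.637 ≈ 131.50 kt.
Difference ≈ 42.87 − 131.50 = -88.63 → -89 kt.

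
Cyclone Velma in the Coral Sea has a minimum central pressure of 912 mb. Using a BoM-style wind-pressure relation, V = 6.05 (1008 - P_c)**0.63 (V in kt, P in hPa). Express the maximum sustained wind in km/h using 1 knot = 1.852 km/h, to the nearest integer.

199 km/h

ΔP = 1008 − 912 = 96 mb.
V ≈ 6.05 × 96^0.63 = 6.05 × 17.735 ≈ 107.297 kt.
107.297 × 1.852 ≈ 198.71 km/h → 199 km/h.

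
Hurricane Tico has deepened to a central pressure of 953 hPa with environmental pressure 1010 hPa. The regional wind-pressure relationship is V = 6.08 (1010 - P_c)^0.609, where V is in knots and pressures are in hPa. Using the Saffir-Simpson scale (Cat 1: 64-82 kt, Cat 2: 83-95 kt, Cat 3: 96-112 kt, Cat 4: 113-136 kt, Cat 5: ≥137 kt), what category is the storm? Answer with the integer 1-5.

ΔP = 1010 − 953 = 57 hPa.
V ≈ 6.08 × 57^0.609 = 6.08 × 11.73 ≈ 71 kt.
71 kt falls in the Category 1 band.

1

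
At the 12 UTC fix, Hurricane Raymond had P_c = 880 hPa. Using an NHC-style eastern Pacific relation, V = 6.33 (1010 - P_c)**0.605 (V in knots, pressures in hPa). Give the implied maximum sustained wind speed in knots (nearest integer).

ΔP = 1010 − 880 = 130 hPa.
130^0.605 ≈ 19.008.
V ≈ 6.33 × 19.008 ≈ 120.3 kt.

120 kt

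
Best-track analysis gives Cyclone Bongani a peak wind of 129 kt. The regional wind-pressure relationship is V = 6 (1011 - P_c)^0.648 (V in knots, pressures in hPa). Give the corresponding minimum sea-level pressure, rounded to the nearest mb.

897 mb

ΔP = (V / 6)^(1/0.648) = (129/6)^1.543.
129/6 = 21.500; 21.500^1.543 ≈ 113.82 mb.
P_c = 1011 − 113.82 = 897.18 ≈ 897 mb.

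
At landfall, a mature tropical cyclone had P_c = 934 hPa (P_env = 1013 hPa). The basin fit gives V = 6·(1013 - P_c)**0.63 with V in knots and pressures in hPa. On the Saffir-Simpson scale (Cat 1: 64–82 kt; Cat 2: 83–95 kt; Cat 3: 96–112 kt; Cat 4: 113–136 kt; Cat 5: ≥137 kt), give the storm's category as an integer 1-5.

ΔP = 1013 − 934 = 79 hPa.
V ≈ 6 × 79^0.63 = 6 × 15.69 ≈ 94 kt.
94 kt falls in the Category 2 band.

2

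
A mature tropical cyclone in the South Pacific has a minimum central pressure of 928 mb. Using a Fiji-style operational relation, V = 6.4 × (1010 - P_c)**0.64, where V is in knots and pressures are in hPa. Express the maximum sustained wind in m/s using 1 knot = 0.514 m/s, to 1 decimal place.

ΔP = 1010 − 928 = 82 mb.
V ≈ 6.4 × 82^0.64 = 6.4 × 16.782 ≈ 107.404 kt.
107.404 × 0.514 ≈ 55.21 m/s → 55.2 m/s.

55.2 m/s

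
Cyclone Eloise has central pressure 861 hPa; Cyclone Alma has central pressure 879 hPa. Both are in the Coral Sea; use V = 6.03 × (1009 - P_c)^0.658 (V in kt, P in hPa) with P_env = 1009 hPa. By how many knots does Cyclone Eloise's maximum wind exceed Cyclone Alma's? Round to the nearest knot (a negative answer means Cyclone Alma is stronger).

13 kt

Cyclone Eloise: ΔP = 148; V ≈ 6.03 × 148^0.658 ≈ 161.57 kt.
Cyclone Alma: ΔP = 130; V ≈ 6.03 × 130^0.658 ≈ 148.35 kt.
Difference ≈ 161.57 − 148.35 = 13.22 → 13 kt.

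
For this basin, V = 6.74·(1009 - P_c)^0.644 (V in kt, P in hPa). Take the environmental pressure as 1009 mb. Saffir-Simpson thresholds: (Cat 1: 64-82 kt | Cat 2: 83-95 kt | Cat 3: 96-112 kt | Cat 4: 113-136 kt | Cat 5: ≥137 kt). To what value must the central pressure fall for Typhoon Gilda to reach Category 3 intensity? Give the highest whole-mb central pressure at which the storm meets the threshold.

Category 3 begins at V = 96 kt.
Required ΔP = (96/6.74)^(1/0.644) = 14.243^1.553 ≈ 61.85 mb.
P_c ≤ 1009 − 61.85 = 947.15, so the highest integer P_c is 947 mb.

947 mb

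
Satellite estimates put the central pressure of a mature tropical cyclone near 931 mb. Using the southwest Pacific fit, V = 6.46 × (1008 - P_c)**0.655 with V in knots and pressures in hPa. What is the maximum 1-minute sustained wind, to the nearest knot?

ΔP = 1008 − 931 = 77 mb.
77^0.655 ≈ 17.205.
V ≈ 6.46 × 17.205 ≈ 111.1 kt.

111 kt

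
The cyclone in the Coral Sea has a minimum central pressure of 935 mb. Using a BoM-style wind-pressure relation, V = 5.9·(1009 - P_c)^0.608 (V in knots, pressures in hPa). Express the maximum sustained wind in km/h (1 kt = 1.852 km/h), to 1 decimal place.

ΔP = 1009 − 935 = 74 mb.
V ≈ 5.9 × 74^0.608 = 5.9 × 13.693 ≈ 80.788 kt.
80.788 × 1.852 ≈ 149.62 km/h → 149.6 km/h.

149.6 km/h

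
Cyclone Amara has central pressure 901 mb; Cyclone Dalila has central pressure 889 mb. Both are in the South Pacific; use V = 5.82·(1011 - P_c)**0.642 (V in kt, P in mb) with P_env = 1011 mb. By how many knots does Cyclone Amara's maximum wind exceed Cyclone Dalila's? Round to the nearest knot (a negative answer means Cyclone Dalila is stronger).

-8 kt

Cyclone Amara: ΔP = 110; V ≈ 5.82 × 110^0.642 ≈ 118.99 kt.
Cyclone Dalila: ΔP = 122; V ≈ 5.82 × 122^0.642 ≈ 127.16 kt.
Difference ≈ 118.99 − 127.16 = -8.17 → -8 kt.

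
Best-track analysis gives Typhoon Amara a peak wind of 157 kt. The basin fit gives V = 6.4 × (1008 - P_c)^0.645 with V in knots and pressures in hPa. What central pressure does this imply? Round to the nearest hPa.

ΔP = (V / 6.4)^(1/0.645) = (157/6.4)^1.550.
157/6.4 = 24.531; 24.531^1.550 ≈ 142.76 hPa.
P_c = 1008 − 142.76 = 865.24 ≈ 865 hPa.

865 hPa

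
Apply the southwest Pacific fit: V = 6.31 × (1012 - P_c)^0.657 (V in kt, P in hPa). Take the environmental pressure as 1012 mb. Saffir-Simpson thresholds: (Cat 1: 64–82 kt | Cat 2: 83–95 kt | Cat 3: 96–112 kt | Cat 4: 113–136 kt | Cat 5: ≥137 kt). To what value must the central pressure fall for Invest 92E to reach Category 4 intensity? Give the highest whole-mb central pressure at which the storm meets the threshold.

Category 4 begins at V = 113 kt.
Required ΔP = (113/6.31)^(1/0.657) = 17.908^1.522 ≈ 80.77 mb.
P_c ≤ 1012 − 80.77 = 931.23, so the highest integer P_c is 931 mb.

931 mb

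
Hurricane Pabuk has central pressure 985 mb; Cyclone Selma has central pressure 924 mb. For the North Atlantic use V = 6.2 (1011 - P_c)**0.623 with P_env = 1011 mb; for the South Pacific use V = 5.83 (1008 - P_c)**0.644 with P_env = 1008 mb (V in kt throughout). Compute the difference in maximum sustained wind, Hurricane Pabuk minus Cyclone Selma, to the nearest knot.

-54 kt

Hurricane Pabuk: ΔP = 26; V ≈ 6.2 × 26^0.623 ≈ 47.20 kt.
Cyclone Selma: ΔP = 84; V ≈ 5.83 × 84^0.644 ≈ 101.14 kt.
Difference ≈ 47.20 − 101.14 = -53.94 → -54 kt.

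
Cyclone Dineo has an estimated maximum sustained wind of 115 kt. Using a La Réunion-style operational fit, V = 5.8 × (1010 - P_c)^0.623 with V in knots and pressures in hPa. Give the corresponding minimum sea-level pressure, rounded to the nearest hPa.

889 hPa

ΔP = (V / 5.8)^(1/0.623) = (115/5.8)^1.605.
115/5.8 = 19.828; 19.828^1.605 ≈ 120.86 hPa.
P_c = 1010 − 120.86 = 889.14 ≈ 889 hPa.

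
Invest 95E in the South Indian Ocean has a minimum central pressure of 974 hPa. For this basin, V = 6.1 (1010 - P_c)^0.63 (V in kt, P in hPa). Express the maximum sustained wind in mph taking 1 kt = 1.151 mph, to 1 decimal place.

ΔP = 1010 − 974 = 36 hPa.
V ≈ 6.1 × 36^0.63 = 6.1 × 9.560 ≈ 58.318 kt.
58.318 × 1.151 ≈ 67.12 mph → 67.1 mph.

67.1 mph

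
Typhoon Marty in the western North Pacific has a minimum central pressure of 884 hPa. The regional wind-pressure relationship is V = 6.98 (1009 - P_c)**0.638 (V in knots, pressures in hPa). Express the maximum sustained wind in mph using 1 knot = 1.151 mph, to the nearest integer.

ΔP = 1009 − 884 = 125 hPa.
V ≈ 6.98 × 125^0.638 = 6.98 × 21.769 ≈ 151.944 kt.
151.944 × 1.151 ≈ 174.89 mph → 175 mph.

175 mph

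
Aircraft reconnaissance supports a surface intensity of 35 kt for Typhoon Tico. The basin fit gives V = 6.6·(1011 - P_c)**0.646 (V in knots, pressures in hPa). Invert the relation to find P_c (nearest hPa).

998 hPa

ΔP = (V / 6.6)^(1/0.646) = (35/6.6)^1.548.
35/6.6 = 5.303; 5.303^1.548 ≈ 13.23 hPa.
P_c = 1011 − 13.23 = 997.77 ≈ 998 hPa.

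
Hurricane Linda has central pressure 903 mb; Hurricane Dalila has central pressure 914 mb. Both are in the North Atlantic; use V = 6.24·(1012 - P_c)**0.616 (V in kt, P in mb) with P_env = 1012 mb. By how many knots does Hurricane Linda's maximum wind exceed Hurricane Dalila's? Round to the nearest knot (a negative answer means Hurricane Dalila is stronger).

Hurricane Linda: ΔP = 109; V ≈ 6.24 × 109^0.616 ≈ 112.26 kt.
Hurricane Dalila: ΔP = 98; V ≈ 6.24 × 98^0.616 ≈ 105.14 kt.
Difference ≈ 112.26 − 105.14 = 7.12 → 7 kt.

7 kt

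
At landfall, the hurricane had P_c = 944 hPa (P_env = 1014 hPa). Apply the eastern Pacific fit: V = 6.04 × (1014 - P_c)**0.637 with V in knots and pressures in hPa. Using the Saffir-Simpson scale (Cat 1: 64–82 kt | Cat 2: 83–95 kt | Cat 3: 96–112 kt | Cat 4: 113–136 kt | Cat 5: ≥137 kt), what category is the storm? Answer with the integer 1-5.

2

ΔP = 1014 − 944 = 70 hPa.
V ≈ 6.04 × 70^0.637 = 6.04 × 14.97 ≈ 90 kt.
90 kt falls in the Category 2 band.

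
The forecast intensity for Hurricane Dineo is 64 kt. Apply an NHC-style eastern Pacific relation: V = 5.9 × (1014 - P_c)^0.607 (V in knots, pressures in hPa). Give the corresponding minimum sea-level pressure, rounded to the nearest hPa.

ΔP = (V / 5.9)^(1/0.607) = (64/5.9)^1.647.
64/5.9 = 10.847; 10.847^1.647 ≈ 50.77 hPa.
P_c = 1014 − 50.77 = 963.23 ≈ 963 hPa.

963 hPa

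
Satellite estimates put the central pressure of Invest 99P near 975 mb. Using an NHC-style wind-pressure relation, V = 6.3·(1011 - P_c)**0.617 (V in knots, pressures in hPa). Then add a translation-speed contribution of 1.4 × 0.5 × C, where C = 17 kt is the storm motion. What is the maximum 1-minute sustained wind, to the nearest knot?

ΔP = 1011 − 975 = 36 mb.
36^0.617 ≈ 9.125.
V ≈ 6.3 × 9.125 ≈ 57.5 kt.
Translation term: 1.4 × 0.5 × 17 = 11.9 kt.
Corrected V ≈ 69.4 kt → 69 kt.

69 kt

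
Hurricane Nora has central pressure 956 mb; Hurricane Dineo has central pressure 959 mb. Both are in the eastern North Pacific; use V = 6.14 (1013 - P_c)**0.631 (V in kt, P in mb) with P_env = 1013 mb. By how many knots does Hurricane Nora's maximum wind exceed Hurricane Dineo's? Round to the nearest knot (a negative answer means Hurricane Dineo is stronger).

Hurricane Nora: ΔP = 57; V ≈ 6.14 × 57^0.631 ≈ 78.73 kt.
Hurricane Dineo: ΔP = 54; V ≈ 6.14 × 54^0.631 ≈ 76.09 kt.
Difference ≈ 78.73 − 76.09 = 2.64 → 3 kt.

3 kt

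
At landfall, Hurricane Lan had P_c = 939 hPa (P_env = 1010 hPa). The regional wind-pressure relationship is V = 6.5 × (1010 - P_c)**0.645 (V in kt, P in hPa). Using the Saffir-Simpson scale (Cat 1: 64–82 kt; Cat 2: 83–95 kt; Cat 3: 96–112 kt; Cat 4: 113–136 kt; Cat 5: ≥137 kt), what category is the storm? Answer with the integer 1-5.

3

ΔP = 1010 − 939 = 71 hPa.
V ≈ 6.5 × 71^0.645 = 6.5 × 15.63 ≈ 102 kt.
102 kt falls in the Category 3 band.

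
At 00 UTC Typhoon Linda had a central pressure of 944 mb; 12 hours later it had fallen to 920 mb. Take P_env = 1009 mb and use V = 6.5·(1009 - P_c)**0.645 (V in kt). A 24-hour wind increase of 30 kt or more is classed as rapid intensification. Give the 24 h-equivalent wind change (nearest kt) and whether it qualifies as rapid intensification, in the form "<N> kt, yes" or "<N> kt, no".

V₁: ΔP = 65, V ≈ 6.5 × 65^0.645 ≈ 95.99 kt.
V₂: ΔP = 89, V ≈ 6.5 × 89^0.645 ≈ 117.56 kt.
ΔV over 12 h = 21.57 kt → 24 h equivalent = 21.57 × 24/12 ≈ 43.14 kt.
43 kt ≥ 30 kt ⇒ rapid intensification.

43 kt, yes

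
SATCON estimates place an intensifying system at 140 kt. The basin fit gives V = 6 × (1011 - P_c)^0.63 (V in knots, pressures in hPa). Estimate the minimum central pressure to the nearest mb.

863 mb

ΔP = (V / 6)^(1/0.63) = (140/6)^1.587.
140/6 = 23.333; 23.333^1.587 ≈ 148.39 mb.
P_c = 1011 − 148.39 = 862.61 ≈ 863 mb.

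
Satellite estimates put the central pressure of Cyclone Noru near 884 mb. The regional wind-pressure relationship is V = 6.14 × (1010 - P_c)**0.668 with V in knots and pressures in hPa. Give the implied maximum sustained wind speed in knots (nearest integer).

155 kt

ΔP = 1010 − 884 = 126 mb.
126^0.668 ≈ 25.296.
V ≈ 6.14 × 25.296 ≈ 155.3 kt.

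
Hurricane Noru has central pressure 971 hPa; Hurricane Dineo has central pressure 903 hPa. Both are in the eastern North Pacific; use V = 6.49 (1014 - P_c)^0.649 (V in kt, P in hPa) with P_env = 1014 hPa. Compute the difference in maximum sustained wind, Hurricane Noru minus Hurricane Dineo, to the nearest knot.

-63 kt

Hurricane Noru: ΔP = 43; V ≈ 6.49 × 43^0.649 ≈ 74.54 kt.
Hurricane Dineo: ΔP = 111; V ≈ 6.49 × 111^0.649 ≈ 137.93 kt.
Difference ≈ 74.54 − 137.93 = -63.39 → -63 kt.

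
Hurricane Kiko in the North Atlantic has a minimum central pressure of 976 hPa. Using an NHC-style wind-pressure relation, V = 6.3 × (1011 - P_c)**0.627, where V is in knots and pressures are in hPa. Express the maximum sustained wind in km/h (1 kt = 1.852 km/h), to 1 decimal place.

ΔP = 1011 − 976 = 35 hPa.
V ≈ 6.3 × 35^0.627 = 6.3 × 9.292 ≈ 58.542 kt.
58.542 × 1.852 ≈ 108.42 km/h → 108.4 km/h.

108.4 km/h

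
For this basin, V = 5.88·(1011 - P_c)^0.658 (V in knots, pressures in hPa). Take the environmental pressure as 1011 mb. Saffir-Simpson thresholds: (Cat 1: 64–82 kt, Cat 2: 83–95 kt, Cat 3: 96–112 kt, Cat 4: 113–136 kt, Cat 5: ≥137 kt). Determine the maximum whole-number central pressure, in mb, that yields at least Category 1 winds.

973 mb

Category 1 begins at V = 64 kt.
Required ΔP = (64/5.88)^(1/0.658) = 10.884^1.520 ≈ 37.64 mb.
P_c ≤ 1011 − 37.64 = 973.36, so the highest integer P_c is 973 mb.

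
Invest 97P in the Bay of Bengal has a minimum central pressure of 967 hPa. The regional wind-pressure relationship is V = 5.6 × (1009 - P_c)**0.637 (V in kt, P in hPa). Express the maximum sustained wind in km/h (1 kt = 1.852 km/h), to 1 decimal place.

112.2 km/h

ΔP = 1009 − 967 = 42 hPa.
V ≈ 5.6 × 42^0.637 = 5.6 × 10.815 ≈ 60.562 kt.
60.562 × 1.852 ≈ 112.16 km/h → 112.2 km/h.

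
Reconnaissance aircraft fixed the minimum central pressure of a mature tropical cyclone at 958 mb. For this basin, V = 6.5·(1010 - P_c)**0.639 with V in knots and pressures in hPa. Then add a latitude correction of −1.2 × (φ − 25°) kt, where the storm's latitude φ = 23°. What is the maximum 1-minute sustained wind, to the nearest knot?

84 kt

ΔP = 1010 − 958 = 52 mb.
52^0.639 ≈ 12.489.
V ≈ 6.5 × 12.489 ≈ 81.2 kt.
Latitude correction: −1.2 × (23 − 25) = 2.4 kt.
Corrected V ≈ 83.6 kt → 84 kt.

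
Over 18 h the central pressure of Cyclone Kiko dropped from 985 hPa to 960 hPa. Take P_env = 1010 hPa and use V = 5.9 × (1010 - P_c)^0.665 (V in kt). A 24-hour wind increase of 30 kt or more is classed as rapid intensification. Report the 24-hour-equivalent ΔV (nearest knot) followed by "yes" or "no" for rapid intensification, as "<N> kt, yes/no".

V₁: ΔP = 25, V ≈ 5.9 × 25^0.665 ≈ 50.17 kt.
V₂: ΔP = 50, V ≈ 5.9 × 50^0.665 ≈ 79.55 kt.
ΔV over 18 h = 29.38 kt → 24 h equivalent = 29.38 × 24/18 ≈ 39.17 kt.
39 kt ≥ 30 kt ⇒ rapid intensification.

39 kt, yes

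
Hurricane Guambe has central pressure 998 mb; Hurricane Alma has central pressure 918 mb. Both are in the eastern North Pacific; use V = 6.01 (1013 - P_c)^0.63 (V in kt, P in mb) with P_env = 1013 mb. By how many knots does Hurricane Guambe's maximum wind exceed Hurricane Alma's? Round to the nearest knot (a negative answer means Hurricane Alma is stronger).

-73 kt

Hurricane Guambe: ΔP = 15; V ≈ 6.01 × 15^0.63 ≈ 33.10 kt.
Hurricane Alma: ΔP = 95; V ≈ 6.01 × 95^0.63 ≈ 105.89 kt.
Difference ≈ 33.10 − 105.89 = -72.79 → -73 kt.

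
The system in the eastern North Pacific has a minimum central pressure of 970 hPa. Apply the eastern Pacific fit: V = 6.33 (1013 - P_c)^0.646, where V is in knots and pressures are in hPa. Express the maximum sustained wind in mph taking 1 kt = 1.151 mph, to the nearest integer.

83 mph

ΔP = 1013 − 970 = 43 hPa.
V ≈ 6.33 × 43^0.646 = 6.33 × 11.356 ≈ 71.883 kt.
71.883 × 1.151 ≈ 82.74 mph → 83 mph.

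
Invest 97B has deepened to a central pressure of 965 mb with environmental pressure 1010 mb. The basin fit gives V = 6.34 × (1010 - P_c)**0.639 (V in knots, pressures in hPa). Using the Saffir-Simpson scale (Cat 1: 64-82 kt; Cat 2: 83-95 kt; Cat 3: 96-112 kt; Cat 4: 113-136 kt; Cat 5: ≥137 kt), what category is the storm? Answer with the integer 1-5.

1

ΔP = 1010 − 965 = 45 mb.
V ≈ 6.34 × 45^0.639 = 6.34 × 11.39 ≈ 72 kt.
72 kt falls in the Category 1 band.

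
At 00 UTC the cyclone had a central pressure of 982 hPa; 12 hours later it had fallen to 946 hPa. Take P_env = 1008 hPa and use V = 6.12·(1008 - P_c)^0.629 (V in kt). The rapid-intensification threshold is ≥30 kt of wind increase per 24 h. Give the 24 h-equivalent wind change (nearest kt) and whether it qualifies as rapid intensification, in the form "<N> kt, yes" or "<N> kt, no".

V₁: ΔP = 26, V ≈ 6.12 × 26^0.629 ≈ 47.51 kt.
V₂: ΔP = 62, V ≈ 6.12 × 62^0.629 ≈ 82.07 kt.
ΔV over 12 h = 34.56 kt → 24 h equivalent = 34.56 × 24/12 ≈ 69.12 kt.
69 kt ≥ 30 kt ⇒ rapid intensification.

69 kt, yes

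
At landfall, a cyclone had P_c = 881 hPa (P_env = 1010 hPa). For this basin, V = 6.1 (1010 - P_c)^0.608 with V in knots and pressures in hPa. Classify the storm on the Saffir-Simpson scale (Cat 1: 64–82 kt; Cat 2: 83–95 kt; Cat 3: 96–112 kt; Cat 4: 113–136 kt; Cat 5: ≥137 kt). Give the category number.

ΔP = 1010 − 881 = 129 hPa.
V ≈ 6.1 × 129^0.608 = 6.1 × 19.20 ≈ 117 kt.
117 kt falls in the Category 4 band.

4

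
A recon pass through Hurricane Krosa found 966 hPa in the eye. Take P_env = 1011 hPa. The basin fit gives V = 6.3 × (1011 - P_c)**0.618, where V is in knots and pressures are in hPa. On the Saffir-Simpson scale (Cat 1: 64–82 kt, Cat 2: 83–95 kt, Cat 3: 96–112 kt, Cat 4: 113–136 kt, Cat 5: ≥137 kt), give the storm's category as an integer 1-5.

1

ΔP = 1011 − 966 = 45 hPa.
V ≈ 6.3 × 45^0.618 = 6.3 × 10.51 ≈ 66 kt.
66 kt falls in the Category 1 band.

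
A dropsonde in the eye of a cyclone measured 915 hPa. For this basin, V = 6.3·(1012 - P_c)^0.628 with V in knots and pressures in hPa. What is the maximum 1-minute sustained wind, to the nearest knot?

ΔP = 1012 − 915 = 97 hPa.
97^0.628 ≈ 17.689.
V ≈ 6.3 × 17.689 ≈ 111.4 kt.

111 kt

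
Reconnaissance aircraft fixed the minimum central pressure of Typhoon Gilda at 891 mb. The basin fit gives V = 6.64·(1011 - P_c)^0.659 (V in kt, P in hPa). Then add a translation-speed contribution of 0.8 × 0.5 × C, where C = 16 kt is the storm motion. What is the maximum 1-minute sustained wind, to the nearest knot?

ΔP = 1011 − 891 = 120 mb.
120^0.659 ≈ 23.452.
V ≈ 6.64 × 23.452 ≈ 155.7 kt.
Translation term: 0.8 × 0.5 × 16 = 6.4 kt.
Corrected V ≈ 162.1 kt → 162 kt.

162 kt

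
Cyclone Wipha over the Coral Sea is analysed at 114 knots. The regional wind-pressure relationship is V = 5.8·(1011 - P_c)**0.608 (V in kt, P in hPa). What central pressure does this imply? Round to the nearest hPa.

877 hPa

ΔP = (V / 5.8)^(1/0.608) = (114/5.8)^1.645.
114/5.8 = 19.655; 19.655^1.645 ≈ 134.10 hPa.
P_c = 1011 − 134.10 = 876.90 ≈ 877 hPa.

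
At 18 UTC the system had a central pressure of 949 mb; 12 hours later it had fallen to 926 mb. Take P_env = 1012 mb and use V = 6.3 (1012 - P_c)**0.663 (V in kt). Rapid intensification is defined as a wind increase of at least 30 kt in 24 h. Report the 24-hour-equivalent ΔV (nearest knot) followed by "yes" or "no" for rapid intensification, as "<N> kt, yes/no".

V₁: ΔP = 63, V ≈ 6.3 × 63^0.663 ≈ 98.24 kt.
V₂: ΔP = 86, V ≈ 6.3 × 86^0.663 ≈ 120.76 kt.
ΔV over 12 h = 22.52 kt → 24 h equivalent = 22.52 × 24/12 ≈ 45.04 kt.
45 kt ≥ 30 kt ⇒ rapid intensification.

45 kt, yes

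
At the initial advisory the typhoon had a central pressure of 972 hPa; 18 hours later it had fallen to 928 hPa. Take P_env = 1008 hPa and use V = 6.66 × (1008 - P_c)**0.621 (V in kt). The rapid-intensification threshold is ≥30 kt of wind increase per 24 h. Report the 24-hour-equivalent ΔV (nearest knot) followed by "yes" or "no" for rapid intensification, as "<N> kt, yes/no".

V₁: ΔP = 36, V ≈ 6.66 × 36^0.621 ≈ 61.65 kt.
V₂: ΔP = 80, V ≈ 6.66 × 80^0.621 ≈ 101.23 kt.
ΔV over 18 h = 39.58 kt → 24 h equivalent = 39.58 × 24/18 ≈ 52.77 kt.
53 kt ≥ 30 kt ⇒ rapid intensification.

53 kt, yes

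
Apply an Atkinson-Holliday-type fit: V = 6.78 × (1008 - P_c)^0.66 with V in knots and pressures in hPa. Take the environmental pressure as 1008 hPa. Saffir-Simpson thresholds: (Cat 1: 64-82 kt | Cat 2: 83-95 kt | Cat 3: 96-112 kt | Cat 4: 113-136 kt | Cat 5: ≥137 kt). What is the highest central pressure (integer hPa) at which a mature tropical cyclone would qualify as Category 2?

963 hPa

Category 2 begins at V = 83 kt.
Required ΔP = (83/6.78)^(1/0.66) = 12.242^1.515 ≈ 44.49 hPa.
P_c ≤ 1008 − 44.49 = 963.51, so the highest integer P_c is 963 hPa.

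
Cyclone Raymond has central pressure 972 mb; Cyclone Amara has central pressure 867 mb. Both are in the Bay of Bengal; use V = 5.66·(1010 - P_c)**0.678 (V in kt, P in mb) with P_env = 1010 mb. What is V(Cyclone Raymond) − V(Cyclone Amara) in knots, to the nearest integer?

-97 kt

Cyclone Raymond: ΔP = 38; V ≈ 5.66 × 38^0.678 ≈ 66.67 kt.
Cyclone Amara: ΔP = 143; V ≈ 5.66 × 143^0.678 ≈ 163.73 kt.
Difference ≈ 66.67 − 163.73 = -97.06 → -97 kt.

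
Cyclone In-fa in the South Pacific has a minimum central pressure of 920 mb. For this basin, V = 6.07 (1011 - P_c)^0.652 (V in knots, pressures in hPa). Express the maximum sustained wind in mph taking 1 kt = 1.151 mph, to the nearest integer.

132 mph

ΔP = 1011 − 920 = 91 mb.
V ≈ 6.07 × 91^0.652 = 6.07 × 18.936 ≈ 114.943 kt.
114.943 × 1.151 ≈ 132.30 mph → 132 mph.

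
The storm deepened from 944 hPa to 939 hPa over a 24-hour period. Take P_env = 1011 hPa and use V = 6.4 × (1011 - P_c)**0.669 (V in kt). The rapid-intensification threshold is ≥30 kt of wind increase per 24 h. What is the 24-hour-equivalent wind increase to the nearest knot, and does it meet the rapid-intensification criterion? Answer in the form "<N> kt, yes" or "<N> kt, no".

5 kt, no

V₁: ΔP = 67, V ≈ 6.4 × 67^0.669 ≈ 106.62 kt.
V₂: ΔP = 72, V ≈ 6.4 × 72^0.669 ≈ 111.88 kt.
ΔV over 24 h = 5.26 kt → 24 h equivalent = 5.26 × 24/24 ≈ 5.26 kt.
5 kt < 30 kt ⇒ not rapid intensification.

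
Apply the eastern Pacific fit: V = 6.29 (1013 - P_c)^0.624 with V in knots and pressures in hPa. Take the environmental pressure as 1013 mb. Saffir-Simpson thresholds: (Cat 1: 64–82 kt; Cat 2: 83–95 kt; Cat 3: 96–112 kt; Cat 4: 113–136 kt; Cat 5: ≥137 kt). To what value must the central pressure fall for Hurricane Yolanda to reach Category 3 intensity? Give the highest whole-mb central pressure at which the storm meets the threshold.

934 mb

Category 3 begins at V = 96 kt.
Required ΔP = (96/6.29)^(1/0.624) = 15.262^1.603 ≈ 78.85 mb.
P_c ≤ 1013 − 78.85 = 934.15, so the highest integer P_c is 934 mb.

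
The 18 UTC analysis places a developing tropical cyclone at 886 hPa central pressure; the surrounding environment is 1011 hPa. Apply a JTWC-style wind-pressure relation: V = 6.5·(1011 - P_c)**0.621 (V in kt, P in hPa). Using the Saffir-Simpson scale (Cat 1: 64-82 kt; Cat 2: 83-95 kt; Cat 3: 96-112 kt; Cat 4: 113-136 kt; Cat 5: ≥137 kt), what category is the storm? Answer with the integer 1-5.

4

ΔP = 1011 − 886 = 125 hPa.
V ≈ 6.5 × 125^0.621 = 6.5 × 20.05 ≈ 130 kt.
130 kt falls in the Category 4 band.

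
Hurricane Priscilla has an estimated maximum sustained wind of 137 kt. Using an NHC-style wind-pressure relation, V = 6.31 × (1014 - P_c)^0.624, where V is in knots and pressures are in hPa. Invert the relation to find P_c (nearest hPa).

ΔP = (V / 6.31)^(1/0.624) = (137/6.31)^1.603.
137/6.31 = 21.712; 21.712^1.603 ≈ 138.72 hPa.
P_c = 1014 − 138.72 = 875.28 ≈ 875 hPa.

875 hPa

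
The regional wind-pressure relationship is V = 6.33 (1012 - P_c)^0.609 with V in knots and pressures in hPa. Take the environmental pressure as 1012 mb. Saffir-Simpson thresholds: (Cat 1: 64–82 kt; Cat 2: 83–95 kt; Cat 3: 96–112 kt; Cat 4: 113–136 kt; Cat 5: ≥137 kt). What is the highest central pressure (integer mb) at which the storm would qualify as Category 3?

Category 3 begins at V = 96 kt.
Required ΔP = (96/6.33)^(1/0.609) = 15.166^1.642 ≈ 86.90 mb.
P_c ≤ 1012 − 86.90 = 925.10, so the highest integer P_c is 925 mb.

925 mb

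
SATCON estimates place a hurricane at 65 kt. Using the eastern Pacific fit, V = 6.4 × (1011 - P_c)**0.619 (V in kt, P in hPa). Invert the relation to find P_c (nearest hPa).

ΔP = (V / 6.4)^(1/0.619) = (65/6.4)^1.616.
65/6.4 = 10.156; 10.156^1.616 ≈ 42.30 hPa.
P_c = 1011 − 42.30 = 968.70 ≈ 969 hPa.

969 hPa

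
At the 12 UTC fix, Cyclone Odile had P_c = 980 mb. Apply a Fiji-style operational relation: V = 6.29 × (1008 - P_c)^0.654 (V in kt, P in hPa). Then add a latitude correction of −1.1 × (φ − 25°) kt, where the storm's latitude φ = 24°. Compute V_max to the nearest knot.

ΔP = 1008 − 980 = 28 mb.
28^0.654 ≈ 8.840.
V ≈ 6.29 × 8.840 ≈ 55.6 kt.
Latitude correction: −1.1 × (24 − 25) = 1.1 kt.
Corrected V ≈ 56.7 kt → 57 kt.

57 kt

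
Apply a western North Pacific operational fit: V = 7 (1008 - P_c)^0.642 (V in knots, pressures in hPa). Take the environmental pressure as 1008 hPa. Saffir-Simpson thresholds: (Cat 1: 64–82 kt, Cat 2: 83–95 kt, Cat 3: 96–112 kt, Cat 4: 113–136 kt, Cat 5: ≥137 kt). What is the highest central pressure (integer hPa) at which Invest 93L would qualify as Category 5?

Category 5 begins at V = 137 kt.
Required ΔP = (137/7)^(1/0.642) = 19.571^1.558 ≈ 102.77 hPa.
P_c ≤ 1008 − 102.77 = 905.23, so the highest integer P_c is 905 hPa.

905 hPa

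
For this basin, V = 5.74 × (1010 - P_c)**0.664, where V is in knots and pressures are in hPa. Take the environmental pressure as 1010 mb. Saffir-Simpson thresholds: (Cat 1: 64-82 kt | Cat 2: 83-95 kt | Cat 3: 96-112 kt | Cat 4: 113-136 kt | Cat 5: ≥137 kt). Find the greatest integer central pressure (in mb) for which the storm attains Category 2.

954 mb

Category 2 begins at V = 83 kt.
Required ΔP = (83/5.74)^(1/0.664) = 14.460^1.506 ≈ 55.88 mb.
P_c ≤ 1010 − 55.88 = 954.12, so the highest integer P_c is 954 mb.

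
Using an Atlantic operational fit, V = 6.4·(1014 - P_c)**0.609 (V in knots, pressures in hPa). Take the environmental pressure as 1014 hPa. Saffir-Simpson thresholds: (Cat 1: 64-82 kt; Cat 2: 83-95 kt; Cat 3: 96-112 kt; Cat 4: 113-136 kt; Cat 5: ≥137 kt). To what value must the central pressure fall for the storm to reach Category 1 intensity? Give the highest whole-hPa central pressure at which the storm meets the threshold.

970 hPa

Category 1 begins at V = 64 kt.
Required ΔP = (64/6.4)^(1/0.609) = 10.000^1.642 ≈ 43.86 hPa.
P_c ≤ 1014 − 43.86 = 970.14, so the highest integer P_c is 970 hPa.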